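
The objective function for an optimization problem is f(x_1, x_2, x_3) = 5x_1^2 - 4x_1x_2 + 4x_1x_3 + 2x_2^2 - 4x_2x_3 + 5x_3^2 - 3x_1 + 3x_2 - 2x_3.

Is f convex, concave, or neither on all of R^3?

convex

f is quadratic, so its Hessian is the constant matrix H = [[10, -4, 4], [-4, 4, -4], [4, -4, 10]].
Leading principal minors: 10, 24, 144.
All positive ⇒ H ≻ 0 ⇒ convex.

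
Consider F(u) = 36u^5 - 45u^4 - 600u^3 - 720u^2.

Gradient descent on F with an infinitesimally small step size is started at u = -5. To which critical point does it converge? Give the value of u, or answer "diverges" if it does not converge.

F'(u) = 180u(u - 4)(u + 1)(u + 2), so F'(-5) = 97200.
Gradient descent moves in the -F' direction, i.e. u is decreasing.
There is no critical point below u=-5, and F' keeps the same sign, so the iterate runs off to −∞.

diverges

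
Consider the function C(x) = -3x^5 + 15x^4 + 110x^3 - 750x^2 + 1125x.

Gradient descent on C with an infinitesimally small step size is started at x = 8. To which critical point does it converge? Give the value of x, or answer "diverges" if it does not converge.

C'(x) = -15(x - 5)(x - 3)(x - 1)(x + 5), so C'(8) = -20475.
Gradient descent moves in the -C' direction, i.e. x is increasing.
There is no critical point above x=8, and C' keeps the same sign, so the iterate runs off to +∞.

diverges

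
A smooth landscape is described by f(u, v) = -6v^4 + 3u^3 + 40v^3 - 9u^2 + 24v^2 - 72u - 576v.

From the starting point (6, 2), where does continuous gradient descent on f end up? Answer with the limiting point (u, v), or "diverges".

(4, 3)

f is separable, so gradient descent decouples: u follows -∂f/∂u, v follows -∂f/∂v.
∂f/∂u = 9(u - 4)(u + 2); at u=6 this is 144, so u decreases.
∂f/∂v = -24(v - 4)(v - 3)(v + 2); at v=2 this is -192, so v increases.
u converges to its nearest critical value 4 (a local min of the u-part); v converges to 3. The iterate converges to (4, 3).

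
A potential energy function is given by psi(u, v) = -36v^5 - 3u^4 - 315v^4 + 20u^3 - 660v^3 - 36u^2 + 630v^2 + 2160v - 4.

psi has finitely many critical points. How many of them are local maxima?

4

psi separates as a function of u plus a function of v, so ∇psi=0 decouples.
∂psi/∂u = -12u(u - 3)(u - 2) = 0 at u ∈ {0, 2, 3}; ∂psi/∂v = -180(v - 1)(v + 1)(v + 3)(v + 4) = 0 at v ∈ {-4, -3, -1, 1}.
The Hessian is diagonal: diag(psi_uu, psi_vv). Second derivatives: psi_uu(0)=-72, psi_uu(2)=24, psi_uu(3)=-36; psi_vv(-4)=2700, psi_vv(-3)=-1440, psi_vv(-1)=2160, psi_vv(1)=-7200.
Local maxima occur where both diagonal entries negative: (0, -3), (0, 1), (3, -3), (3, 1). Count: 4.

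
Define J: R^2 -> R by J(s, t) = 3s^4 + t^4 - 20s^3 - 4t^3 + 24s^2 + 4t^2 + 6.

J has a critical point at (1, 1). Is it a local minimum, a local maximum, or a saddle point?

local maximum

The mixed partial ∂²J/∂s∂t is 0, so the Hessian at any point is diag(J_ss, J_tt) = diag(12(3s^2 - 10s + 4), 4(3t^2 - 6t + 2)).
At (1, 1): H = diag(-36, -4).
Both eigenvalues are negative, so H is negative definite: a local maximum.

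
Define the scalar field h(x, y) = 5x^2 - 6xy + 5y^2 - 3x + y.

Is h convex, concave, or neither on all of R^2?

h is quadratic, so its Hessian is the constant matrix H = [[10, -6], [-6, 10]].
det(H) = 64, tr(H) = 20.
det(H) > 0 and tr(H) > 0, so H is positive definite everywhere: convex.

convex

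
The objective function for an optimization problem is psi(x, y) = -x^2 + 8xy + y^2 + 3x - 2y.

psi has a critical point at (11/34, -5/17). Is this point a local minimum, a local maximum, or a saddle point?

The Hessian of psi is constant: H = [[-2, 8], [8, 2]].
det(H) = (-2)·2 − 8² = -68.
Since det(H) < 0, H is indefinite and the critical point is a saddle point.

saddle point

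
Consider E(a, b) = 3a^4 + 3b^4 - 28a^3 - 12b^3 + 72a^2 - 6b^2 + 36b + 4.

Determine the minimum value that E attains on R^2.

-23

E(a,b) separates as P(a) + Q(b) + 4, so its minimum is min P + min Q + 4.
P'(a) = 12a(a - 4)(a - 3) vanishes at a ∈ {0, 3, 4}; Q'(b) = 12(b - 3)(b - 1)(b + 1) vanishes at b ∈ {-1, 1, 3}.
Local minima of P (where P''>0): P(0)=0, P(4)=128. Local minima of Q: Q(-1)=-27, Q(3)=-27.
So the global minimum of E is P(0) + Q(-1) + 4 = 0 − 27 + 4 = -23, attained at (0, -1).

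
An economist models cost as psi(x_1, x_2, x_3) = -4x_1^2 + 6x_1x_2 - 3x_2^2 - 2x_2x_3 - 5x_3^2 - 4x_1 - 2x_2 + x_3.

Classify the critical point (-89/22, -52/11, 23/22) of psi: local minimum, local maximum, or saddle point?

The Hessian is constant: H = [[-8, 6, 0], [6, -6, -2], [0, -2, -10]].
Leading principal minors: Δ₁ = -8, Δ₂ = 12, Δ₃ = -88.
The minors alternate sign starting negative (−, +, −), so H is negative definite: a local maximum.

local maximum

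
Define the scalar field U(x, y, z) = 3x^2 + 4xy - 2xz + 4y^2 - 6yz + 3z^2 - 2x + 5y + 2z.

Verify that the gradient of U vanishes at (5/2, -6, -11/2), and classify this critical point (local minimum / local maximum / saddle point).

∇U = (6x + 4y - 2z - 2, 4x + 8y - 6z + 5, -2x - 6y + 6z + 2); substituting (5/2, -6, -11/2) gives ∇U = (0, 0, 0), so (5/2, -6, -11/2) is indeed a critical point.
The Hessian is constant: H = [[6, 4, -2], [4, 8, -6], [-2, -6, 6]].
Leading principal minors: Δ₁ = 6, Δ₂ = 32, Δ₃ = 40.
All leading minors are positive, so H is positive definite: a local minimum.

local minimum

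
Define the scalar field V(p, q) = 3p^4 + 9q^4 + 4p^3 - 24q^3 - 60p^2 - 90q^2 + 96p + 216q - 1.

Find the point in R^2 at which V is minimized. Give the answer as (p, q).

V(p,q) separates as A(p) + B(q) − 1, so its minimum is min A + min B − 1.
A'(p) = 12(p - 2)(p - 1)(p + 4) vanishes at p ∈ {-4, 1, 2}; B'(q) = 36(q - 3)(q - 1)(q + 2) vanishes at q ∈ {-2, 1, 3}.
Local minima of A (where A''>0): A(-4)=-832, A(2)=32. Local minima of B: B(-2)=-456, B(3)=-81.
So the global minimum of V is A(-4) + B(-2) − 1 = -832 − 456 − 1 = -1289, attained at (-4, -2).

(-4, -2)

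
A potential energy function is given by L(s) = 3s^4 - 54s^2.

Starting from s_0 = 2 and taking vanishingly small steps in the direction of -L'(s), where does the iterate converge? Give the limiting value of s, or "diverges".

3

L'(s) = 12s(s - 3)(s + 3), so L'(2) = -120.
Gradient descent moves in the -L' direction, i.e. s is increasing.
The nearest critical point in that direction is s = 3, where L'' = 216 > 0 (a local minimum). The iterate converges there.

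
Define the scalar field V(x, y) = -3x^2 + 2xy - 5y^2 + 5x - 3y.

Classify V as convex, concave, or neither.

concave

V is quadratic, so its Hessian is the constant matrix H = [[-6, 2], [2, -10]].
det(H) = 56, tr(H) = -16.
det(H) > 0 and tr(H) < 0, so H is negative definite everywhere: concave.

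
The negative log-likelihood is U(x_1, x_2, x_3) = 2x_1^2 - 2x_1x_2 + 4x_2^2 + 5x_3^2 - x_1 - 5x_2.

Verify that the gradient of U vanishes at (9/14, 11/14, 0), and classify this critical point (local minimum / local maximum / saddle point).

∇U = (4x_1 - 2x_2 - 1, -2x_1 + 8x_2 - 5, 10x_3); substituting (9/14, 11/14, 0) gives ∇U = (0, 0, 0), so (9/14, 11/14, 0) is indeed a critical point.
The Hessian is constant: H = [[4, -2, 0], [-2, 8, 0], [0, 0, 10]].
Leading principal minors: Δ₁ = 4, Δ₂ = 28, Δ₃ = 280.
All leading minors are positive, so H is positive definite: a local minimum.

local minimum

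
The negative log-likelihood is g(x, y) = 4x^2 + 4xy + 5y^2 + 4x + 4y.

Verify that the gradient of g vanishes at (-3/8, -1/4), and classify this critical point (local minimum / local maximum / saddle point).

∇g = (8x + 4y + 4, 4x + 10y + 4); substituting (-3/8, -1/4) gives ∇g = (0, 0), so (-3/8, -1/4) is indeed a critical point.
The Hessian of g is constant: H = [[8, 4], [4, 10]].
det(H) = 8·10 − 4² = 64.
det(H) > 0 and tr(H) = 18 > 0, so H is positive definite and the point is a local minimum.

local minimum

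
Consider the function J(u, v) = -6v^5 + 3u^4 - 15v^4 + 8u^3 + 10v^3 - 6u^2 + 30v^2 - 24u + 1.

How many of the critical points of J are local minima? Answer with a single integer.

J separates as a function of u plus a function of v, so ∇J=0 decouples.
∂J/∂u = 12(u - 1)(u + 1)(u + 2) = 0 at u ∈ {-2, -1, 1}; ∂J/∂v = -30v(v - 1)(v + 1)(v + 2) = 0 at v ∈ {-2, -1, 0, 1}.
The Hessian is diagonal: diag(J_uu, J_vv). Second derivatives: J_uu(-2)=36, J_uu(-1)=-24, J_uu(1)=72; J_vv(-2)=180, J_vv(-1)=-60, J_vv(0)=60, J_vv(1)=-180.
Local minima occur where both diagonal entries positive: (-2, -2), (-2, 0), (1, -2), (1, 0). Count: 4.

4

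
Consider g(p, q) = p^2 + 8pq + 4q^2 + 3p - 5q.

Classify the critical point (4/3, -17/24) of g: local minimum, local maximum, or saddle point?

saddle point

The Hessian of g is constant: H = [[2, 8], [8, 8]].
det(H) = 2·8 − 8² = -48.
Since det(H) < 0, H is indefinite and the critical point is a saddle point.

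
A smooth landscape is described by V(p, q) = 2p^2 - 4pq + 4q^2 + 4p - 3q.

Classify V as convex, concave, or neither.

convex

V is quadratic, so its Hessian is the constant matrix H = [[4, -4], [-4, 8]].
det(H) = 16, tr(H) = 12.
det(H) > 0 and tr(H) > 0, so H is positive definite everywhere: convex.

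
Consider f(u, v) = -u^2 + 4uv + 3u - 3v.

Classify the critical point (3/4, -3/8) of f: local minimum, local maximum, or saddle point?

saddle point

The Hessian of f is constant: H = [[-2, 4], [4, 0]].
det(H) = (-2)·0 − 4² = -16.
Since det(H) < 0, H is indefinite and the critical point is a saddle point.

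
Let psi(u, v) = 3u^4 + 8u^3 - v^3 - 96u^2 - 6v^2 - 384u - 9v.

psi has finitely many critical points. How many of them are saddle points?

3

psi separates as a function of u plus a function of v, so ∇psi=0 decouples.
∂psi/∂u = 12(u - 4)(u + 2)(u + 4) = 0 at u ∈ {-4, -2, 4}; ∂psi/∂v = -3(v + 1)(v + 3) = 0 at v ∈ {-3, -1}.
The Hessian is diagonal: diag(psi_uu, psi_vv). Second derivatives: psi_uu(-4)=192, psi_uu(-2)=-144, psi_uu(4)=576; psi_vv(-3)=6, psi_vv(-1)=-6.
Saddle points occur where the two diagonal entries have opposite signs: (-4, -1), (-2, -3), (4, -1). Count: 3.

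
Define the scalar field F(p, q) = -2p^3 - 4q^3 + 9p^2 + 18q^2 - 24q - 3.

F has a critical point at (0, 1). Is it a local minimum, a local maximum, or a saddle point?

local minimum

The mixed partial ∂²F/∂p∂q is 0, so the Hessian at any point is diag(F_pp, F_qq) = diag(6(-2p + 3), 12(-2q + 3)).
At (0, 1): H = diag(18, 12).
Both eigenvalues are positive, so H is positive definite: a local minimum.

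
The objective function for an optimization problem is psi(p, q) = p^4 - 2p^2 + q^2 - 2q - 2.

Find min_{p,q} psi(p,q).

-4

psi(p,q) separates as A(p) + B(q) − 2, so its minimum is min A + min B − 2.
A'(p) = 4p(p - 1)(p + 1) vanishes at p ∈ {-1, 0, 1}; B'(q) = 2q - 2 vanishes at q ∈ {1}.
Local minima of A (where A''>0): A(-1)=-1, A(1)=-1. Local minima of B: B(1)=-1.
So the global minimum of psi is A(-1) + B(1) − 2 = -1 − 1 − 2 = -4, attained at (-1, 1).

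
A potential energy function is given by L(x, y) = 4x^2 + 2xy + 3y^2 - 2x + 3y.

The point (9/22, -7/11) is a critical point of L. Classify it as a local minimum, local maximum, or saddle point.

The Hessian of L is constant: H = [[8, 2], [2, 6]].
det(H) = 8·6 − 2² = 44.
det(H) > 0 and tr(H) = 14 > 0, so H is positive definite and the point is a local minimum.

local minimum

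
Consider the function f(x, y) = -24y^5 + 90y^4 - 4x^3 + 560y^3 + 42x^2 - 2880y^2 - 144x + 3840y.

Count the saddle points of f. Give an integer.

4

f separates as a function of x plus a function of y, so ∇f=0 decouples.
∂f/∂x = -12(x - 4)(x - 3) = 0 at x ∈ {3, 4}; ∂f/∂y = -120(y - 4)(y - 2)(y - 1)(y + 4) = 0 at y ∈ {-4, 1, 2, 4}.
The Hessian is diagonal: diag(f_xx, f_yy). Second derivatives: f_xx(3)=12, f_xx(4)=-12; f_yy(-4)=28800, f_yy(1)=-1800, f_yy(2)=1440, f_yy(4)=-5760.
Saddle points occur where the two diagonal entries have opposite signs: (3, 1), (3, 4), (4, -4), (4, 2). Count: 4.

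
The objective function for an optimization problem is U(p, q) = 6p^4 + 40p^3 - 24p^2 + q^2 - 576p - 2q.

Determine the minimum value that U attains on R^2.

U(p,q) separates as A(p) + B(q), so its minimum is min A + min B.
A'(p) = 24(p - 2)(p + 3)(p + 4) vanishes at p ∈ {-4, -3, 2}; B'(q) = 2q - 2 vanishes at q ∈ {1}.
Local minima of A (where A''>0): A(-4)=896, A(2)=-832. Local minima of B: B(1)=-1.
So the global minimum of U is A(2) + B(1) = -832 − 1 = -833, attained at (2, 1).

-833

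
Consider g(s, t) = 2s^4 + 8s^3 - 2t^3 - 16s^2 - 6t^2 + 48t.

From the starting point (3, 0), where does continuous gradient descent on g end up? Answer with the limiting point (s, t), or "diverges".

g is separable, so gradient descent decouples: s follows -∂g/∂s, t follows -∂g/∂t.
∂g/∂s = 8s(s - 1)(s + 4); at s=3 this is 336, so s decreases.
∂g/∂t = -6(t - 2)(t + 4); at t=0 this is 48, so t decreases.
s converges to its nearest critical value 1 (a local min of the s-part); t converges to -4. The iterate converges to (1, -4).

(1, -4)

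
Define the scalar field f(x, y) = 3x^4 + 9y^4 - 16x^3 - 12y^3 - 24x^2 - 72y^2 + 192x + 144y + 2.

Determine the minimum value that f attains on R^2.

-638

f(x,y) separates as P(x) + Q(y) + 2, so its minimum is min P + min Q + 2.
P'(x) = 12(x - 4)(x - 2)(x + 2) vanishes at x ∈ {-2, 2, 4}; Q'(y) = 36(y - 2)(y - 1)(y + 2) vanishes at y ∈ {-2, 1, 2}.
Local minima of P (where P''>0): P(-2)=-304, P(4)=128. Local minima of Q: Q(-2)=-336, Q(2)=48.
So the global minimum of f is P(-2) + Q(-2) + 2 = -304 − 336 + 2 = -638, attained at (-2, -2).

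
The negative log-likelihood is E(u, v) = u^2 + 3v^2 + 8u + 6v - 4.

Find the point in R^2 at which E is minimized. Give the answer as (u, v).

(-4, -1)

E(u,v) separates as P(u) + Q(v) − 4, so its minimum is min P + min Q − 4.
P'(u) = 2u + 8 vanishes at u ∈ {-4}; Q'(v) = 6v + 6 vanishes at v ∈ {-1}.
Local minima of P (where P''>0): P(-4)=-16. Local minima of Q: Q(-1)=-3.
So the global minimum of E is P(-4) + Q(-1) − 4 = -16 − 3 − 4 = -23, attained at (-4, -1).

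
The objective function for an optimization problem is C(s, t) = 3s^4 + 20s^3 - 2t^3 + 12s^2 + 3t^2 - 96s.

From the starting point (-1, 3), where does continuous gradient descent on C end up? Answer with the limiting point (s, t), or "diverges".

C is separable, so gradient descent decouples: s follows -∂C/∂s, t follows -∂C/∂t.
∂C/∂s = 12(s - 1)(s + 2)(s + 4); at s=-1 this is -72, so s increases.
∂C/∂t = -6t(t - 1); at t=3 this is -36, so t increases.
The t-coordinate has no critical point in that direction and runs off to infinity.

diverges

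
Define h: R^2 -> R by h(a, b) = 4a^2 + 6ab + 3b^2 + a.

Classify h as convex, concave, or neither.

h is quadratic, so its Hessian is the constant matrix H = [[8, 6], [6, 6]].
det(H) = 12, tr(H) = 14.
det(H) > 0 and tr(H) > 0, so H is positive definite everywhere: convex.

convex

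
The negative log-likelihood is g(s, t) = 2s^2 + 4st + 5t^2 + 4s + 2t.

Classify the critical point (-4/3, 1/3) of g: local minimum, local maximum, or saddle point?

The Hessian of g is constant: H = [[4, 4], [4, 10]].
det(H) = 4·10 − 4² = 24.
det(H) > 0 and tr(H) = 14 > 0, so H is positive definite and the point is a local minimum.

local minimum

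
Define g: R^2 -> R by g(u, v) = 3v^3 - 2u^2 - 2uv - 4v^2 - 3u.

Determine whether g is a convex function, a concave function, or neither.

neither

The term 3v^3 is cubic, so the Hessian is not constant.
∂²g/∂v² = 18v - 8, which takes both signs as v varies (negative for sufficiently negative v). A diagonal entry of the Hessian changing sign means the Hessian is neither positive- nor negative-semidefinite on all of R^2.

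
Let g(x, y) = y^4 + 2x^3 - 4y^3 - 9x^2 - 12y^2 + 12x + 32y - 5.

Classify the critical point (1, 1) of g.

local maximum

The mixed partial ∂²g/∂x∂y is 0, so the Hessian at any point is diag(g_xx, g_yy) = diag(6(2x - 3), 12(y^2 - 2y - 2)).
At (1, 1): H = diag(-6, -36).
Both eigenvalues are negative, so H is negative definite: a local maximum.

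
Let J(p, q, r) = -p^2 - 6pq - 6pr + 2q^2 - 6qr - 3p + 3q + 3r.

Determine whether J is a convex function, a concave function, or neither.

J is quadratic, so its Hessian is the constant matrix H = [[-2, -6, -6], [-6, 4, -6], [-6, -6, 0]].
Leading principal minors: -2, -44, -504.
Neither pattern holds ⇒ H is indefinite ⇒ neither convex nor concave.

neither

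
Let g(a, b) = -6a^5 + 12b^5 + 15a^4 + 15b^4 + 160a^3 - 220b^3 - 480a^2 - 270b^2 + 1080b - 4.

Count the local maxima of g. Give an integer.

4

g separates as a function of a plus a function of b, so ∇g=0 decouples.
∂g/∂a = -30a(a - 4)(a - 2)(a + 4) = 0 at a ∈ {-4, 0, 2, 4}; ∂g/∂b = 60(b - 3)(b - 1)(b + 2)(b + 3) = 0 at b ∈ {-3, -2, 1, 3}.
The Hessian is diagonal: diag(g_aa, g_bb). Second derivatives: g_aa(-4)=5760, g_aa(0)=-960, g_aa(2)=720, g_aa(4)=-1920; g_bb(-3)=-1440, g_bb(-2)=900, g_bb(1)=-1440, g_bb(3)=3600.
Local maxima occur where both diagonal entries negative: (0, -3), (0, 1), (4, -3), (4, 1). Count: 4.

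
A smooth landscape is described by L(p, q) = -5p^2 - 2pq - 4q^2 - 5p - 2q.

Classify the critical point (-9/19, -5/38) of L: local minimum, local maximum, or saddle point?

local maximum

The Hessian of L is constant: H = [[-10, -2], [-2, -8]].
det(H) = (-10)·(-8) − (-2)² = 76.
det(H) > 0 and tr(H) = -18 < 0, so H is negative definite and the point is a local maximum.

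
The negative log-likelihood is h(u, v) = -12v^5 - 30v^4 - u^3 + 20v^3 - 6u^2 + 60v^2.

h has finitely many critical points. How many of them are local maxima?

2

h separates as a function of u plus a function of v, so ∇h=0 decouples.
∂h/∂u = -3u(u + 4) = 0 at u ∈ {-4, 0}; ∂h/∂v = -60v(v - 1)(v + 1)(v + 2) = 0 at v ∈ {-2, -1, 0, 1}.
The Hessian is diagonal: diag(h_uu, h_vv). Second derivatives: h_uu(-4)=12, h_uu(0)=-12; h_vv(-2)=360, h_vv(-1)=-120, h_vv(0)=120, h_vv(1)=-360.
Local maxima occur where both diagonal entries negative: (0, -1), (0, 1). Count: 2.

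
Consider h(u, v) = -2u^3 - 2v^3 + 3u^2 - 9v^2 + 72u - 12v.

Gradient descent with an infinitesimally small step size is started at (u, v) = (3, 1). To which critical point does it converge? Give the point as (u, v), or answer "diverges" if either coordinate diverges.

h is separable, so gradient descent decouples: u follows -∂h/∂u, v follows -∂h/∂v.
∂h/∂u = -6(u - 4)(u + 3); at u=3 this is 36, so u decreases.
∂h/∂v = -6(v + 1)(v + 2); at v=1 this is -36, so v increases.
The v-coordinate has no critical point in that direction and runs off to infinity.

diverges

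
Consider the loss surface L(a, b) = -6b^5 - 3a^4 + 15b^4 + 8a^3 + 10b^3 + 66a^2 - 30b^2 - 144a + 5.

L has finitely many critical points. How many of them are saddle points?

L separates as a function of a plus a function of b, so ∇L=0 decouples.
∂L/∂a = -12(a - 4)(a - 1)(a + 3) = 0 at a ∈ {-3, 1, 4}; ∂L/∂b = -30b(b - 2)(b - 1)(b + 1) = 0 at b ∈ {-1, 0, 1, 2}.
The Hessian is diagonal: diag(L_aa, L_bb). Second derivatives: L_aa(-3)=-336, L_aa(1)=144, L_aa(4)=-252; L_bb(-1)=180, L_bb(0)=-60, L_bb(1)=60, L_bb(2)=-180.
Saddle points occur where the two diagonal entries have opposite signs: (-3, -1), (-3, 1), (1, 0), (1, 2), (4, -1), (4, 1). Count: 6.

6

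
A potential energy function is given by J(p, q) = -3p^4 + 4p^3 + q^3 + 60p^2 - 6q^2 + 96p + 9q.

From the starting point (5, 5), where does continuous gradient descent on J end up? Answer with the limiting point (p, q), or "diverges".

J is separable, so gradient descent decouples: p follows -∂J/∂p, q follows -∂J/∂q.
∂J/∂p = -12(p - 4)(p + 1)(p + 2); at p=5 this is -504, so p increases.
∂J/∂q = 3(q - 3)(q - 1); at q=5 this is 24, so q decreases.
The p-coordinate has no critical point in that direction and runs off to infinity.

diverges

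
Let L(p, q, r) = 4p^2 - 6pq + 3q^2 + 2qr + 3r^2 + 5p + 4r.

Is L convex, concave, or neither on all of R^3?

L is quadratic, so its Hessian is the constant matrix H = [[8, -6, 0], [-6, 6, 2], [0, 2, 6]].
Leading principal minors: 8, 12, 40.
All positive ⇒ H ≻ 0 ⇒ convex.

convex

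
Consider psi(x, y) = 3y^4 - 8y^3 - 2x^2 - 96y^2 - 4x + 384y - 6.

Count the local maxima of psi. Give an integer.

psi separates as a function of x plus a function of y, so ∇psi=0 decouples.
∂psi/∂x = -4(x + 1) = 0 at x ∈ {-1}; ∂psi/∂y = 12(y - 4)(y - 2)(y + 4) = 0 at y ∈ {-4, 2, 4}.
The Hessian is diagonal: diag(psi_xx, psi_yy). Second derivatives: psi_xx(-1)=-4; psi_yy(-4)=576, psi_yy(2)=-144, psi_yy(4)=192.
Local maxima occur where both diagonal entries negative: (-1, 2). Count: 1.

1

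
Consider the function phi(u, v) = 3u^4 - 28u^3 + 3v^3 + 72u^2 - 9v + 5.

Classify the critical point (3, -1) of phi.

local maximum

The mixed partial ∂²phi/∂u∂v is 0, so the Hessian at any point is diag(phi_uu, phi_vv) = diag(12(3u^2 - 14u + 12), 18v).
At (3, -1): H = diag(-36, -18).
Both eigenvalues are negative, so H is negative definite: a local maximum.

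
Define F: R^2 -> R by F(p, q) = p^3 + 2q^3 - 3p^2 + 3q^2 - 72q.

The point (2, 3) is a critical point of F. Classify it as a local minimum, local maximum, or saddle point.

local minimum

The mixed partial ∂²F/∂p∂q is 0, so the Hessian at any point is diag(F_pp, F_qq) = diag(6(p - 1), 6(2q + 1)).
At (2, 3): H = diag(6, 42).
Both eigenvalues are positive, so H is positive definite: a local minimum.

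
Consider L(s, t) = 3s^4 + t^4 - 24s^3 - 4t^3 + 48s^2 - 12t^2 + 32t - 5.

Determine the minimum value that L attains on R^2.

-69

L(s,t) separates as P(s) + Q(t) − 5, so its minimum is min P + min Q − 5.
P'(s) = 12s(s - 4)(s - 2) vanishes at s ∈ {0, 2, 4}; Q'(t) = 4(t - 4)(t - 1)(t + 2) vanishes at t ∈ {-2, 1, 4}.
Local minima of P (where P''>0): P(0)=0, P(4)=0. Local minima of Q: Q(-2)=-64, Q(4)=-64.
So the global minimum of L is P(0) + Q(-2) − 5 = 0 − 64 − 5 = -69, attained at (0, -2).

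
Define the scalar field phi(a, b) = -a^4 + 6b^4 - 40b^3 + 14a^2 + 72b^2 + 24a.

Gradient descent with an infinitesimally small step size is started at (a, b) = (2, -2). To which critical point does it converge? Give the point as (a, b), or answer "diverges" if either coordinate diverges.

(-1, 0)

phi is separable, so gradient descent decouples: a follows -∂phi/∂a, b follows -∂phi/∂b.
∂phi/∂a = -4(a - 3)(a + 1)(a + 2); at a=2 this is 48, so a decreases.
∂phi/∂b = 24b(b - 3)(b - 2); at b=-2 this is -960, so b increases.
a converges to its nearest critical value -1 (a local min of the a-part); b converges to 0. The iterate converges to (-1, 0).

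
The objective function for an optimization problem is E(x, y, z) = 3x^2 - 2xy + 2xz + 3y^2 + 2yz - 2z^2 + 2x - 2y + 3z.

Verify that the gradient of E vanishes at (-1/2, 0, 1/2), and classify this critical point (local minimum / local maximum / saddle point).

∇E = (6x - 2y + 2z + 2, -2x + 6y + 2z - 2, 2x + 2y - 4z + 3); substituting (-1/2, 0, 1/2) gives ∇E = (0, 0, 0), so (-1/2, 0, 1/2) is indeed a critical point.
The Hessian is constant: H = [[6, -2, 2], [-2, 6, 2], [2, 2, -4]].
Leading principal minors: Δ₁ = 6, Δ₂ = 32, Δ₃ = -192.
The minors fit neither the all-positive nor the alternating-sign pattern, so H is indefinite: a saddle point.

saddle point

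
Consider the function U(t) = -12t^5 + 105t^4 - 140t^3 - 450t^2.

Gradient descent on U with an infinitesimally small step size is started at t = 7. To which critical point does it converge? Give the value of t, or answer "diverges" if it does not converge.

diverges

U'(t) = -60t(t - 5)(t - 3)(t + 1), so U'(7) = -26880.
Gradient descent moves in the -U' direction, i.e. t is increasing.
There is no critical point above t=7, and U' keeps the same sign, so the iterate runs off to +∞.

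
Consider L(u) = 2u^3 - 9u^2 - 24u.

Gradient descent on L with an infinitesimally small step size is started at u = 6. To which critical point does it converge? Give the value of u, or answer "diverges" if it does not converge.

L'(u) = 6(u - 4)(u + 1), so L'(6) = 84.
Gradient descent moves in the -L' direction, i.e. u is decreasing.
The nearest critical point in that direction is u = 4, where L'' = 30 > 0 (a local minimum). The iterate converges there.

4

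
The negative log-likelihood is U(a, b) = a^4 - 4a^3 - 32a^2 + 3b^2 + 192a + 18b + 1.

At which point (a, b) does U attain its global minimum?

(-4, -3)

U(a,b) separates as P(a) + Q(b) + 1, so its minimum is min P + min Q + 1.
P'(a) = 4(a - 4)(a - 3)(a + 4) vanishes at a ∈ {-4, 3, 4}; Q'(b) = 6b + 18 vanishes at b ∈ {-3}.
Local minima of P (where P''>0): P(-4)=-768, P(4)=256. Local minima of Q: Q(-3)=-27.
So the global minimum of U is P(-4) + Q(-3) + 1 = -768 − 27 + 1 = -794, attained at (-4, -3).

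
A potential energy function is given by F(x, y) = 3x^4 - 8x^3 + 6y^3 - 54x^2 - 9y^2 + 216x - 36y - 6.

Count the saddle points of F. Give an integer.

F separates as a function of x plus a function of y, so ∇F=0 decouples.
∂F/∂x = 12(x - 3)(x - 2)(x + 3) = 0 at x ∈ {-3, 2, 3}; ∂F/∂y = 18(y - 2)(y + 1) = 0 at y ∈ {-1, 2}.
The Hessian is diagonal: diag(F_xx, F_yy). Second derivatives: F_xx(-3)=360, F_xx(2)=-60, F_xx(3)=72; F_yy(-1)=-54, F_yy(2)=54.
Saddle points occur where the two diagonal entries have opposite signs: (-3, -1), (2, 2), (3, -1). Count: 3.

3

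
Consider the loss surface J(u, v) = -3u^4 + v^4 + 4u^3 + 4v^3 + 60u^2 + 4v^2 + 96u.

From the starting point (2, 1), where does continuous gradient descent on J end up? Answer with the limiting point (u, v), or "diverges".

(-1, 0)

J is separable, so gradient descent decouples: u follows -∂J/∂u, v follows -∂J/∂v.
∂J/∂u = -12(u - 4)(u + 1)(u + 2); at u=2 this is 288, so u decreases.
∂J/∂v = 4v(v + 1)(v + 2); at v=1 this is 24, so v decreases.
u converges to its nearest critical value -1 (a local min of the u-part); v converges to 0. The iterate converges to (-1, 0).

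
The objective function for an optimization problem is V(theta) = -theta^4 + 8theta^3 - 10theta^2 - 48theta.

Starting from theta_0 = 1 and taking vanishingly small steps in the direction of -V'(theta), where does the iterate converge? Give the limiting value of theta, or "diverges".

V'(theta) = -4(theta - 4)(theta - 3)(theta + 1), so V'(1) = -48.
Gradient descent moves in the -V' direction, i.e. theta is increasing.
The nearest critical point in that direction is theta = 3, where V'' = 16 > 0 (a local minimum). The iterate converges there.

3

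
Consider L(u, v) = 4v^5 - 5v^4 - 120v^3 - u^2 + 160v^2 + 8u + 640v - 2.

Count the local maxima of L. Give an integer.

L separates as a function of u plus a function of v, so ∇L=0 decouples.
∂L/∂u = -2(u - 4) = 0 at u ∈ {4}; ∂L/∂v = 20(v - 4)(v - 2)(v + 1)(v + 4) = 0 at v ∈ {-4, -1, 2, 4}.
The Hessian is diagonal: diag(L_uu, L_vv). Second derivatives: L_uu(4)=-2; L_vv(-4)=-2880, L_vv(-1)=900, L_vv(2)=-720, L_vv(4)=1600.
Local maxima occur where both diagonal entries negative: (4, -4), (4, 2). Count: 2.

2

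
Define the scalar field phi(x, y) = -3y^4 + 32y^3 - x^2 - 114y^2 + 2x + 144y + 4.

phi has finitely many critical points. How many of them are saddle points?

phi separates as a function of x plus a function of y, so ∇phi=0 decouples.
∂phi/∂x = -2(x - 1) = 0 at x ∈ {1}; ∂phi/∂y = -12(y - 4)(y - 3)(y - 1) = 0 at y ∈ {1, 3, 4}.
The Hessian is diagonal: diag(phi_xx, phi_yy). Second derivatives: phi_xx(1)=-2; phi_yy(1)=-72, phi_yy(3)=24, phi_yy(4)=-36.
Saddle points occur where the two diagonal entries have opposite signs: (1, 3). Count: 1.

1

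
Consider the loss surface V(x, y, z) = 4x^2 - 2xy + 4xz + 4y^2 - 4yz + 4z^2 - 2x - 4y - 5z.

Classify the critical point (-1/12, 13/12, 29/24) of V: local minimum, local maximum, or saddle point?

local minimum

The Hessian is constant: H = [[8, -2, 4], [-2, 8, -4], [4, -4, 8]].
Leading principal minors: Δ₁ = 8, Δ₂ = 60, Δ₃ = 288.
All leading minors are positive, so H is positive definite: a local minimum.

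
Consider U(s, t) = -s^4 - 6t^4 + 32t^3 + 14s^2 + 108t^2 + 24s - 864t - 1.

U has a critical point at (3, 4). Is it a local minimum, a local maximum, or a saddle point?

The mixed partial ∂²U/∂s∂t is 0, so the Hessian at any point is diag(U_ss, U_tt) = diag(4(-3s^2 + 7), 24(-3t^2 + 8t + 9)).
At (3, 4): H = diag(-80, -168).
Both eigenvalues are negative, so H is negative definite: a local maximum.

local maximum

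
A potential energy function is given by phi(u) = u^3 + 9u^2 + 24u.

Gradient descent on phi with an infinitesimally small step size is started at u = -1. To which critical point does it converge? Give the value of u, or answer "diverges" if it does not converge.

-2

phi'(u) = 3(u + 2)(u + 4), so phi'(-1) = 9.
Gradient descent moves in the -phi' direction, i.e. u is decreasing.
The nearest critical point in that direction is u = -2, where phi'' = 6 > 0 (a local minimum). The iterate converges there.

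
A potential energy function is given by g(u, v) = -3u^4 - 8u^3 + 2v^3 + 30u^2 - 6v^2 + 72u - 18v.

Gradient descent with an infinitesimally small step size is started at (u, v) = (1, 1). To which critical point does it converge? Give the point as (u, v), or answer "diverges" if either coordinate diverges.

(-1, 3)

g is separable, so gradient descent decouples: u follows -∂g/∂u, v follows -∂g/∂v.
∂g/∂u = -12(u - 2)(u + 1)(u + 3); at u=1 this is 96, so u decreases.
∂g/∂v = 6(v - 3)(v + 1); at v=1 this is -24, so v increases.
u converges to its nearest critical value -1 (a local min of the u-part); v converges to 3. The iterate converges to (-1, 3).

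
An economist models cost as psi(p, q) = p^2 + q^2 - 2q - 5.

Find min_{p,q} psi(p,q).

psi(p,q) separates as A(p) + B(q) − 5, so its minimum is min A + min B − 5.
A'(p) = 2p vanishes at p ∈ {0}; B'(q) = 2q - 2 vanishes at q ∈ {1}.
Local minima of A (where A''>0): A(0)=0. Local minima of B: B(1)=-1.
So the global minimum of psi is A(0) + B(1) − 5 = 0 − 1 − 5 = -6, attained at (0, 1).

-6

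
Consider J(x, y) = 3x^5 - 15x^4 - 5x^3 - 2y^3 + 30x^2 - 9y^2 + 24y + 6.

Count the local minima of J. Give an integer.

J separates as a function of x plus a function of y, so ∇J=0 decouples.
∂J/∂x = 15x(x - 4)(x - 1)(x + 1) = 0 at x ∈ {-1, 0, 1, 4}; ∂J/∂y = -6(y - 1)(y + 4) = 0 at y ∈ {-4, 1}.
The Hessian is diagonal: diag(J_xx, J_yy). Second derivatives: J_xx(-1)=-150, J_xx(0)=60, J_xx(1)=-90, J_xx(4)=900; J_yy(-4)=30, J_yy(1)=-30.
Local minima occur where both diagonal entries positive: (0, -4), (4, -4). Count: 2.

2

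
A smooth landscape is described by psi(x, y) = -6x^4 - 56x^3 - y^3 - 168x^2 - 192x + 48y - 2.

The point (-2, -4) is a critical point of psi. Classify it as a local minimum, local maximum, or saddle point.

local minimum

The mixed partial ∂²psi/∂x∂y is 0, so the Hessian at any point is diag(psi_xx, psi_yy) = diag(-24(3x^2 + 14x + 14), -6y).
At (-2, -4): H = diag(48, 24).
Both eigenvalues are positive, so H is positive definite: a local minimum.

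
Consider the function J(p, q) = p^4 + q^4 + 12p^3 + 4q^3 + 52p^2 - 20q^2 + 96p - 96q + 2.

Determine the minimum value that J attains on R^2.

J(p,q) separates as A(p) + B(q) + 2, so its minimum is min A + min B + 2.
A'(p) = 4(p + 2)(p + 3)(p + 4) vanishes at p ∈ {-4, -3, -2}; B'(q) = 4(q - 3)(q + 2)(q + 4) vanishes at q ∈ {-4, -2, 3}.
Local minima of A (where A''>0): A(-4)=-64, A(-2)=-64. Local minima of B: B(-4)=64, B(3)=-279.
So the global minimum of J is A(-4) + B(3) + 2 = -64 − 279 + 2 = -341, attained at (-4, 3).

-341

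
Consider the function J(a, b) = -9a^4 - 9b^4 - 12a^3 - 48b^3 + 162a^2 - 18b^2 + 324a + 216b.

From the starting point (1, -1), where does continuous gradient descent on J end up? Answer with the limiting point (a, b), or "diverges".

(-1, -2)

J is separable, so gradient descent decouples: a follows -∂J/∂a, b follows -∂J/∂b.
∂J/∂a = -36(a - 3)(a + 1)(a + 3); at a=1 this is 576, so a decreases.
∂J/∂b = -36(b - 1)(b + 2)(b + 3); at b=-1 this is 144, so b decreases.
a converges to its nearest critical value -1 (a local min of the a-part); b converges to -2. The iterate converges to (-1, -2).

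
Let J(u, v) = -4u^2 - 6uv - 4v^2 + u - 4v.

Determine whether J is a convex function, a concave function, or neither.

J is quadratic, so its Hessian is the constant matrix H = [[-8, -6], [-6, -8]].
det(H) = 28, tr(H) = -16.
det(H) > 0 and tr(H) < 0, so H is negative definite everywhere: concave.

concave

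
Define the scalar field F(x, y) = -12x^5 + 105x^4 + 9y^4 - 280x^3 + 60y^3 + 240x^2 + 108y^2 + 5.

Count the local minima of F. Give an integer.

F separates as a function of x plus a function of y, so ∇F=0 decouples.
∂F/∂x = -60x(x - 4)(x - 2)(x - 1) = 0 at x ∈ {0, 1, 2, 4}; ∂F/∂y = 36y(y + 2)(y + 3) = 0 at y ∈ {-3, -2, 0}.
The Hessian is diagonal: diag(F_xx, F_yy). Second derivatives: F_xx(0)=480, F_xx(1)=-180, F_xx(2)=240, F_xx(4)=-1440; F_yy(-3)=108, F_yy(-2)=-72, F_yy(0)=216.
Local minima occur where both diagonal entries positive: (0, -3), (0, 0), (2, -3), (2, 0). Count: 4.

4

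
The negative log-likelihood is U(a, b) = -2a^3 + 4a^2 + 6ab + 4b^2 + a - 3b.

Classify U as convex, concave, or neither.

The term -2a^3 is cubic, so the Hessian is not constant.
∂²U/∂a² = -12a + 8, which takes both signs as a varies (negative for sufficiently large a). A diagonal entry of the Hessian changing sign means the Hessian is neither positive- nor negative-semidefinite on all of R^2.

neither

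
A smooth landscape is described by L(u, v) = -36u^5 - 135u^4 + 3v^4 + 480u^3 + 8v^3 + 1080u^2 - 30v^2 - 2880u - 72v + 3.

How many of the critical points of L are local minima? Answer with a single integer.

4

L separates as a function of u plus a function of v, so ∇L=0 decouples.
∂L/∂u = -180(u - 2)(u - 1)(u + 2)(u + 4) = 0 at u ∈ {-4, -2, 1, 2}; ∂L/∂v = 12(v - 2)(v + 1)(v + 3) = 0 at v ∈ {-3, -1, 2}.
The Hessian is diagonal: diag(L_uu, L_vv). Second derivatives: L_uu(-4)=10800, L_uu(-2)=-4320, L_uu(1)=2700, L_uu(2)=-4320; L_vv(-3)=120, L_vv(-1)=-72, L_vv(2)=180.
Local minima occur where both diagonal entries positive: (-4, -3), (-4, 2), (1, -3), (1, 2). Count: 4.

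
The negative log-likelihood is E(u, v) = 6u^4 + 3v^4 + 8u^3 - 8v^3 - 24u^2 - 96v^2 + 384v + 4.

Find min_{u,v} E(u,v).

-1852

E(u,v) separates as P(u) + Q(v) + 4, so its minimum is min P + min Q + 4.
P'(u) = 24u(u - 1)(u + 2) vanishes at u ∈ {-2, 0, 1}; Q'(v) = 12(v - 4)(v - 2)(v + 4) vanishes at v ∈ {-4, 2, 4}.
Local minima of P (where P''>0): P(-2)=-64, P(1)=-10. Local minima of Q: Q(-4)=-1792, Q(4)=256.
So the global minimum of E is P(-2) + Q(-4) + 4 = -64 − 1792 + 4 = -1852, attained at (-2, -4).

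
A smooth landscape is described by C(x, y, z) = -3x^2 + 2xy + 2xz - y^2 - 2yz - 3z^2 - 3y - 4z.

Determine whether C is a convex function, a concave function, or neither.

concave

C is quadratic, so its Hessian is the constant matrix H = [[-6, 2, 2], [2, -2, -2], [2, -2, -6]].
Leading principal minors: -6, 8, -32.
Signs alternate −, +, − ⇒ H ≺ 0 ⇒ concave.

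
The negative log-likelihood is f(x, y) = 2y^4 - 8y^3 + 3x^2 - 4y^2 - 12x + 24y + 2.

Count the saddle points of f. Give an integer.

1

f separates as a function of x plus a function of y, so ∇f=0 decouples.
∂f/∂x = 6(x - 2) = 0 at x ∈ {2}; ∂f/∂y = 8(y - 3)(y - 1)(y + 1) = 0 at y ∈ {-1, 1, 3}.
The Hessian is diagonal: diag(f_xx, f_yy). Second derivatives: f_xx(2)=6; f_yy(-1)=64, f_yy(1)=-32, f_yy(3)=64.
Saddle points occur where the two diagonal entries have opposite signs: (2, 1). Count: 1.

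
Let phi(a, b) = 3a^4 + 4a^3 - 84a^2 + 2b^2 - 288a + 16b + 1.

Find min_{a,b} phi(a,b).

phi(a,b) separates as P(a) + Q(b) + 1, so its minimum is min P + min Q + 1.
P'(a) = 12(a - 4)(a + 2)(a + 3) vanishes at a ∈ {-3, -2, 4}; Q'(b) = 4b + 16 vanishes at b ∈ {-4}.
Local minima of P (where P''>0): P(-3)=243, P(4)=-1472. Local minima of Q: Q(-4)=-32.
So the global minimum of phi is P(4) + Q(-4) + 1 = -1472 − 32 + 1 = -1503, attained at (4, -4).

-1503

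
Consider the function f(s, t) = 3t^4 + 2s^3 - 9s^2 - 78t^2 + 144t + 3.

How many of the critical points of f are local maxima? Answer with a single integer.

1

f separates as a function of s plus a function of t, so ∇f=0 decouples.
∂f/∂s = 6s(s - 3) = 0 at s ∈ {0, 3}; ∂f/∂t = 12(t - 3)(t - 1)(t + 4) = 0 at t ∈ {-4, 1, 3}.
The Hessian is diagonal: diag(f_ss, f_tt). Second derivatives: f_ss(0)=-18, f_ss(3)=18; f_tt(-4)=420, f_tt(1)=-120, f_tt(3)=168.
Local maxima occur where both diagonal entries negative: (0, 1). Count: 1.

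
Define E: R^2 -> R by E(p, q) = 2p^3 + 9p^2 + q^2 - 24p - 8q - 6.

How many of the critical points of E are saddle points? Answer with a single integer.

1

E separates as a function of p plus a function of q, so ∇E=0 decouples.
∂E/∂p = 6(p - 1)(p + 4) = 0 at p ∈ {-4, 1}; ∂E/∂q = 2(q - 4) = 0 at q ∈ {4}.
The Hessian is diagonal: diag(E_pp, E_qq). Second derivatives: E_pp(-4)=-30, E_pp(1)=30; E_qq(4)=2.
Saddle points occur where the two diagonal entries have opposite signs: (-4, 4). Count: 1.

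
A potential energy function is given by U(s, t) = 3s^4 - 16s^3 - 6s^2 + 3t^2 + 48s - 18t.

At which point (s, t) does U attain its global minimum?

U(s,t) separates as P(s) + Q(t), so its minimum is min P + min Q.
P'(s) = 12(s - 4)(s - 1)(s + 1) vanishes at s ∈ {-1, 1, 4}; Q'(t) = 6(t - 3) vanishes at t ∈ {3}.
Local minima of P (where P''>0): P(-1)=-35, P(4)=-160. Local minima of Q: Q(3)=-27.
So the global minimum of U is P(4) + Q(3) = -160 − 27 = -187, attained at (4, 3).

(4, 3)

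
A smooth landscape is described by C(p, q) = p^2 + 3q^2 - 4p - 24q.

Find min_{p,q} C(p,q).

C(p,q) separates as A(p) + B(q), so its minimum is min A + min B.
A'(p) = 2p - 4 vanishes at p ∈ {2}; B'(q) = 6q - 24 vanishes at q ∈ {4}.
Local minima of A (where A''>0): A(2)=-4. Local minima of B: B(4)=-48.
So the global minimum of C is A(2) + B(4) = -4 − 48 = -52, attained at (2, 4).

-52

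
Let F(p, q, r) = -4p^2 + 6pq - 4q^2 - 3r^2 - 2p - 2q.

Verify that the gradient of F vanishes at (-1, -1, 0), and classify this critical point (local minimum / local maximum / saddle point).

∇F = (-8p + 6q - 2, 6p - 8q - 2, -6r); substituting (-1, -1, 0) gives ∇F = (0, 0, 0), so (-1, -1, 0) is indeed a critical point.
The Hessian is constant: H = [[-8, 6, 0], [6, -8, 0], [0, 0, -6]].
Leading principal minors: Δ₁ = -8, Δ₂ = 28, Δ₃ = -168.
The minors alternate sign starting negative (−, +, −), so H is negative definite: a local maximum.

local maximum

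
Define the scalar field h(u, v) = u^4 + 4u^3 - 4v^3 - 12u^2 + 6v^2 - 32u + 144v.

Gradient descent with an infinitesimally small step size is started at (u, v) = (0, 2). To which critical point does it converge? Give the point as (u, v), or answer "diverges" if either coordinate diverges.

(2, -3)

h is separable, so gradient descent decouples: u follows -∂h/∂u, v follows -∂h/∂v.
∂h/∂u = 4(u - 2)(u + 1)(u + 4); at u=0 this is -32, so u increases.
∂h/∂v = -12(v - 4)(v + 3); at v=2 this is 120, so v decreases.
u converges to its nearest critical value 2 (a local min of the u-part); v converges to -3. The iterate converges to (2, -3).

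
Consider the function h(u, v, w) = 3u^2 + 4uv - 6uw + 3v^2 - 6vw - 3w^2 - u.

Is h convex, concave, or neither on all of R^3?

h is quadratic, so its Hessian is the constant matrix H = [[6, 4, -6], [4, 6, -6], [-6, -6, -6]].
Leading principal minors: 6, 20, -264.
Neither pattern holds ⇒ H is indefinite ⇒ neither convex nor concave.

neither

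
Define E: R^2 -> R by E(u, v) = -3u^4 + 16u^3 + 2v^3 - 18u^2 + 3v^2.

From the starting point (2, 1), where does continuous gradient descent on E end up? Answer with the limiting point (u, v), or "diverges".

E is separable, so gradient descent decouples: u follows -∂E/∂u, v follows -∂E/∂v.
∂E/∂u = -12u(u - 3)(u - 1); at u=2 this is 24, so u decreases.
∂E/∂v = 6v(v + 1); at v=1 this is 12, so v decreases.
u converges to its nearest critical value 1 (a local min of the u-part); v converges to 0. The iterate converges to (1, 0).

(1, 0)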